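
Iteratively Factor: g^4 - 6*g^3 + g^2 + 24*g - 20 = (g - 1)*(g^3 - 5*g^2 - 4*g + 20) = (g - 2)*(g - 1)*(g^2 - 3*g - 10) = (g - 2)*(g - 1)*(g + 2)*(g - 5)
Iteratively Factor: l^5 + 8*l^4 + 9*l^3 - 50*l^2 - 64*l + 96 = (l + 4)*(l^4 + 4*l^3 - 7*l^2 - 22*l + 24) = (l + 3)*(l + 4)*(l^3 + l^2 - 10*l + 8) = (l - 1)*(l + 3)*(l + 4)*(l^2 + 2*l - 8) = (l - 2)*(l - 1)*(l + 3)*(l + 4)*(l + 4)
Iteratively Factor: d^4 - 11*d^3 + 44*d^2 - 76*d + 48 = (d - 4)*(d^3 - 7*d^2 + 16*d - 12) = (d - 4)*(d - 2)*(d^2 - 5*d + 6) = (d - 4)*(d - 3)*(d - 2)*(d - 2)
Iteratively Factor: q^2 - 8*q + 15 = (q - 5)*(q - 3)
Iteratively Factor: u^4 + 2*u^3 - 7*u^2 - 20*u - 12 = (u + 2)*(u^3 - 7*u - 6) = (u - 3)*(u + 2)*(u^2 + 3*u + 2) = (u - 3)*(u + 2)^2*(u + 1)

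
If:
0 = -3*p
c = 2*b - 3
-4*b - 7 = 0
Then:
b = -7/4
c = -13/2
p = 0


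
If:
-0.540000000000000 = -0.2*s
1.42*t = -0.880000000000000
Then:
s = 2.70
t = -0.62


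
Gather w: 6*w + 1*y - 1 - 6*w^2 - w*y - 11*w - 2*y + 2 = -6*w^2 + w*(-y - 5) - y + 1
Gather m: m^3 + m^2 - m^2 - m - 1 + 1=m^3 - m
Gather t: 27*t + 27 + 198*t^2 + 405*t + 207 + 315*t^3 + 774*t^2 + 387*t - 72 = 315*t^3 + 972*t^2 + 819*t + 162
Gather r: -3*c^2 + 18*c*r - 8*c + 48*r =-3*c^2 - 8*c + r*(18*c + 48)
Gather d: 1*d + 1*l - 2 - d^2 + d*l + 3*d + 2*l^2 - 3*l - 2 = -d^2 + d*(l + 4) + 2*l^2 - 2*l - 4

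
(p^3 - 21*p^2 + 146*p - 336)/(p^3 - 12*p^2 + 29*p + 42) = (p - 8)/(p + 1)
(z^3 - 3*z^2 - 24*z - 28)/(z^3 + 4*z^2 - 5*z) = (z^3 - 3*z^2 - 24*z - 28)/(z*(z^2 + 4*z - 5))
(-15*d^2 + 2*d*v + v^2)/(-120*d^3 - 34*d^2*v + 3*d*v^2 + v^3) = (-3*d + v)/(-24*d^2 - 2*d*v + v^2)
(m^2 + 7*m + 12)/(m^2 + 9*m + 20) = (m + 3)/(m + 5)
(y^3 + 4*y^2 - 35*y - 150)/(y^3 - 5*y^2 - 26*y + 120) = (y + 5)/(y - 4)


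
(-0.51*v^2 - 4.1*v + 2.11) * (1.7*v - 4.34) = -0.867*v^3 - 4.7566*v^2 + 21.381*v - 9.1574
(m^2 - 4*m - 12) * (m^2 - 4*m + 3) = m^4 - 8*m^3 + 7*m^2 + 36*m - 36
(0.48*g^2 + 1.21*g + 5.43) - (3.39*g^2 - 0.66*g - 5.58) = -2.91*g^2 + 1.87*g + 11.01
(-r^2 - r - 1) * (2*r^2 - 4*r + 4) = -2*r^4 + 2*r^3 - 2*r^2 - 4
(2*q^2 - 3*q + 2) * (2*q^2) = 4*q^4 - 6*q^3 + 4*q^2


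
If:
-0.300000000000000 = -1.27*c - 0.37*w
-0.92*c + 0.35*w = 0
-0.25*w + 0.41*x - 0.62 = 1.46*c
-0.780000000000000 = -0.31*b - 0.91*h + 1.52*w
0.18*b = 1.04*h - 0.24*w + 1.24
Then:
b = 4.97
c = 0.13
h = -0.25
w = 0.35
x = 2.20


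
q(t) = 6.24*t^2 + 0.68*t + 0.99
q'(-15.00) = -186.52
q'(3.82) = 48.35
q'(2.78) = 35.37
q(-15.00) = 1394.79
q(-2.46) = 37.08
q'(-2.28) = -27.77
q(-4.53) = 125.96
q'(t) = 12.48*t + 0.68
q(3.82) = 94.64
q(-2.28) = 31.88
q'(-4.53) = -55.85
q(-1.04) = 7.03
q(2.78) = 51.11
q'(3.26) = 41.36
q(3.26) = 69.52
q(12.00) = 907.71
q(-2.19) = 29.43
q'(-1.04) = -12.30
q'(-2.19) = -26.65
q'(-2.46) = -30.02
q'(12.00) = 150.44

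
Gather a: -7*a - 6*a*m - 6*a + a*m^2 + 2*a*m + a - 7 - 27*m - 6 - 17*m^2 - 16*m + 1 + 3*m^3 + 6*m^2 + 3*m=a*(m^2 - 4*m - 12) + 3*m^3 - 11*m^2 - 40*m - 12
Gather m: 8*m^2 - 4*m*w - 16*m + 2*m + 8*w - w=8*m^2 + m*(-4*w - 14) + 7*w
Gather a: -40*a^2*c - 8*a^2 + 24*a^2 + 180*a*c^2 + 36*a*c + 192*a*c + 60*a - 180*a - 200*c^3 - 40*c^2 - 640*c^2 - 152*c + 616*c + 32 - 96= a^2*(16 - 40*c) + a*(180*c^2 + 228*c - 120) - 200*c^3 - 680*c^2 + 464*c - 64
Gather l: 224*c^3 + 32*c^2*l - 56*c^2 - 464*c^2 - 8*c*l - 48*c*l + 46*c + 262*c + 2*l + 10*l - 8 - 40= 224*c^3 - 520*c^2 + 308*c + l*(32*c^2 - 56*c + 12) - 48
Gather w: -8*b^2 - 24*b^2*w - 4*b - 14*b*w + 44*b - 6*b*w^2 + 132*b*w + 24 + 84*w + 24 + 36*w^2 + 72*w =-8*b^2 + 40*b + w^2*(36 - 6*b) + w*(-24*b^2 + 118*b + 156) + 48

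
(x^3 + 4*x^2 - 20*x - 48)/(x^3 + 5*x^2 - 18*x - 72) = (x + 2)/(x + 3)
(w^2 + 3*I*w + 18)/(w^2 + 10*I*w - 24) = (w - 3*I)/(w + 4*I)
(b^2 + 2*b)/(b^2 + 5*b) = (b + 2)/(b + 5)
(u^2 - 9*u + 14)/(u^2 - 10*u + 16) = (u - 7)/(u - 8)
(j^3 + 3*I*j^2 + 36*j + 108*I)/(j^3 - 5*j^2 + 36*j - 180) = (j + 3*I)/(j - 5)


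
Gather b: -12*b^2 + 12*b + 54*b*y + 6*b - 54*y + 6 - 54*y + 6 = -12*b^2 + b*(54*y + 18) - 108*y + 12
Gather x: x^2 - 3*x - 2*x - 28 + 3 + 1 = x^2 - 5*x - 24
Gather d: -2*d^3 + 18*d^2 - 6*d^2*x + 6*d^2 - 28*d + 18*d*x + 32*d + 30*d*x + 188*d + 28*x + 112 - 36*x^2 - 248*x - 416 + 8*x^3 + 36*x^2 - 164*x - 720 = -2*d^3 + d^2*(24 - 6*x) + d*(48*x + 192) + 8*x^3 - 384*x - 1024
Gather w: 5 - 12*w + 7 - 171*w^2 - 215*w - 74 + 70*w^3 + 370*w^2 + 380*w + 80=70*w^3 + 199*w^2 + 153*w + 18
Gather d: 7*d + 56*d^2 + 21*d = 56*d^2 + 28*d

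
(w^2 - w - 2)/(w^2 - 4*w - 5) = (w - 2)/(w - 5)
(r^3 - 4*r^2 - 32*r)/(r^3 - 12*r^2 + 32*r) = (r + 4)/(r - 4)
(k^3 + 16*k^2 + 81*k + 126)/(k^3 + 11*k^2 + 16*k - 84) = (k + 3)/(k - 2)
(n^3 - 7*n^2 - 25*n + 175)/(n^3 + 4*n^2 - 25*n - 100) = (n - 7)/(n + 4)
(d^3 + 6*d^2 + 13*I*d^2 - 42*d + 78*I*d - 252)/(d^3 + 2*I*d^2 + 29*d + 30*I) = (d^2 + d*(6 + 7*I) + 42*I)/(d^2 - 4*I*d + 5)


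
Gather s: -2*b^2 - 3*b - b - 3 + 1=-2*b^2 - 4*b - 2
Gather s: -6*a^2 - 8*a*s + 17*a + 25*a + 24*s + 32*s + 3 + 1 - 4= -6*a^2 + 42*a + s*(56 - 8*a)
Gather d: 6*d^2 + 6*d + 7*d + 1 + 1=6*d^2 + 13*d + 2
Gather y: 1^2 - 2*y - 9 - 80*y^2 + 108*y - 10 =-80*y^2 + 106*y - 18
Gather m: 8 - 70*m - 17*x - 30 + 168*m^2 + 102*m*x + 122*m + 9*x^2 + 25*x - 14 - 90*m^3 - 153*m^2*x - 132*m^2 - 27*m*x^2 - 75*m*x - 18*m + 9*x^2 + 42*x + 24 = -90*m^3 + m^2*(36 - 153*x) + m*(-27*x^2 + 27*x + 34) + 18*x^2 + 50*x - 12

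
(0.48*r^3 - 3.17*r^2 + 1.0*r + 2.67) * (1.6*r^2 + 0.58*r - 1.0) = 0.768*r^5 - 4.7936*r^4 - 0.7186*r^3 + 8.022*r^2 + 0.5486*r - 2.67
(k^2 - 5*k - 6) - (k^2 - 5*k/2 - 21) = 15 - 5*k/2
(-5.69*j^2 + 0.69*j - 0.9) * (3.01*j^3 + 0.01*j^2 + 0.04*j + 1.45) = -17.1269*j^5 + 2.02*j^4 - 2.9297*j^3 - 8.2319*j^2 + 0.9645*j - 1.305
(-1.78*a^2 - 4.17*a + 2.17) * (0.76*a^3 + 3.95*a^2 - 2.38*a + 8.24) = -1.3528*a^5 - 10.2002*a^4 - 10.5859*a^3 + 3.8289*a^2 - 39.5254*a + 17.8808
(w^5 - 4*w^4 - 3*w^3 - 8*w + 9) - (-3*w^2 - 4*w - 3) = w^5 - 4*w^4 - 3*w^3 + 3*w^2 - 4*w + 12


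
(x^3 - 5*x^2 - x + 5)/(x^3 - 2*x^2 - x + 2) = (x - 5)/(x - 2)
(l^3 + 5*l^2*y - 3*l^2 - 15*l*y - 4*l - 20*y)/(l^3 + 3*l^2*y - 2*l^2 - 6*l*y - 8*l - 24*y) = (l^2 + 5*l*y + l + 5*y)/(l^2 + 3*l*y + 2*l + 6*y)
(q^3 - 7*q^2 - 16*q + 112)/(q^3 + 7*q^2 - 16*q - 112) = (q - 7)/(q + 7)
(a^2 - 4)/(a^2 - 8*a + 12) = (a + 2)/(a - 6)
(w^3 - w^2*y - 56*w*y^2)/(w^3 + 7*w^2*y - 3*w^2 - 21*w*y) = (w - 8*y)/(w - 3)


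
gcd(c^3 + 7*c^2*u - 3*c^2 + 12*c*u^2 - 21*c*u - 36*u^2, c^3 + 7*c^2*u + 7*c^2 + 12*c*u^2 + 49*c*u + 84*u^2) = c^2 + 7*c*u + 12*u^2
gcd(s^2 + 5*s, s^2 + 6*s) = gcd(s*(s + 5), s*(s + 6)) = s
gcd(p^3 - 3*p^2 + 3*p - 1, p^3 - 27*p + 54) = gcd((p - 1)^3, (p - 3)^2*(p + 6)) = 1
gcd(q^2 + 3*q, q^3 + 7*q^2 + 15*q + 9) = q + 3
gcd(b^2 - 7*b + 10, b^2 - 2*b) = b - 2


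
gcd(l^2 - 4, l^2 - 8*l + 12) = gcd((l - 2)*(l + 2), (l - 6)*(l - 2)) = l - 2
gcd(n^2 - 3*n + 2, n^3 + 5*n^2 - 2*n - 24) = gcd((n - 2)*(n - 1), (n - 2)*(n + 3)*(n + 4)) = n - 2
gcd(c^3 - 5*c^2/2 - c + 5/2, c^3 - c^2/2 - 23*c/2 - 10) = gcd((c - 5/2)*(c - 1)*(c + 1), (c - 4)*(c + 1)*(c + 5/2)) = c + 1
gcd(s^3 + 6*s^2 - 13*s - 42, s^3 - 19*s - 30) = s + 2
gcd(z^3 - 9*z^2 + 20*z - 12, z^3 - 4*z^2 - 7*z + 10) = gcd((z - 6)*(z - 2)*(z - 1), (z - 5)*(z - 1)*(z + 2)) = z - 1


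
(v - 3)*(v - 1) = v^2 - 4*v + 3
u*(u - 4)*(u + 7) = u^3 + 3*u^2 - 28*u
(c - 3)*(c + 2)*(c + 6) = c^3 + 5*c^2 - 12*c - 36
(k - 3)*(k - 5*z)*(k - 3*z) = k^3 - 8*k^2*z - 3*k^2 + 15*k*z^2 + 24*k*z - 45*z^2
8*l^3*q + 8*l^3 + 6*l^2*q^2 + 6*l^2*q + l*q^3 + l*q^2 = (2*l + q)*(4*l + q)*(l*q + l)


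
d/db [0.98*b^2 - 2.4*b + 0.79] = 1.96*b - 2.4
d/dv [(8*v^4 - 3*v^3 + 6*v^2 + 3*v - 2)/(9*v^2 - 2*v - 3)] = (144*v^5 - 75*v^4 - 84*v^3 - 12*v^2 - 13)/(81*v^4 - 36*v^3 - 50*v^2 + 12*v + 9)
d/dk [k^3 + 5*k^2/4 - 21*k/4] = 3*k^2 + 5*k/2 - 21/4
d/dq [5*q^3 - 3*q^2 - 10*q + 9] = 15*q^2 - 6*q - 10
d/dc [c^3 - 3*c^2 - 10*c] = 3*c^2 - 6*c - 10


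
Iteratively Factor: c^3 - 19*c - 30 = (c + 3)*(c^2 - 3*c - 10) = (c + 2)*(c + 3)*(c - 5)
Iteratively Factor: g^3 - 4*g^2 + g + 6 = (g - 2)*(g^2 - 2*g - 3) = (g - 3)*(g - 2)*(g + 1)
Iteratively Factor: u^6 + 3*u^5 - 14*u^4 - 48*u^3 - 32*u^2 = (u + 4)*(u^5 - u^4 - 10*u^3 - 8*u^2) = (u - 4)*(u + 4)*(u^4 + 3*u^3 + 2*u^2) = (u - 4)*(u + 2)*(u + 4)*(u^3 + u^2) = u*(u - 4)*(u + 2)*(u + 4)*(u^2 + u) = u*(u - 4)*(u + 1)*(u + 2)*(u + 4)*(u)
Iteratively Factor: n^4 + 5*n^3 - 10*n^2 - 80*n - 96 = (n + 4)*(n^3 + n^2 - 14*n - 24) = (n + 2)*(n + 4)*(n^2 - n - 12) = (n - 4)*(n + 2)*(n + 4)*(n + 3)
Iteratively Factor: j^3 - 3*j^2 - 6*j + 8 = (j + 2)*(j^2 - 5*j + 4) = (j - 1)*(j + 2)*(j - 4)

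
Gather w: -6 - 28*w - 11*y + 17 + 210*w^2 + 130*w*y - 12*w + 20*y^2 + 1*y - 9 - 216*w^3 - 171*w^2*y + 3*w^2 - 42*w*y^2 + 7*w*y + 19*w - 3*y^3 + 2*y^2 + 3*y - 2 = -216*w^3 + w^2*(213 - 171*y) + w*(-42*y^2 + 137*y - 21) - 3*y^3 + 22*y^2 - 7*y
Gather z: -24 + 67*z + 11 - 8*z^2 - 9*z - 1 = -8*z^2 + 58*z - 14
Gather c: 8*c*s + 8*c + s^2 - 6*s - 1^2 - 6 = c*(8*s + 8) + s^2 - 6*s - 7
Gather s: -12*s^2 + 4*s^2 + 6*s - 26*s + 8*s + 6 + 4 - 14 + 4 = -8*s^2 - 12*s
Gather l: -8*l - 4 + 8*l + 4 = 0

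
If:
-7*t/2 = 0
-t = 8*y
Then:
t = 0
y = 0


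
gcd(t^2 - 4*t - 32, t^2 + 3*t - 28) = 1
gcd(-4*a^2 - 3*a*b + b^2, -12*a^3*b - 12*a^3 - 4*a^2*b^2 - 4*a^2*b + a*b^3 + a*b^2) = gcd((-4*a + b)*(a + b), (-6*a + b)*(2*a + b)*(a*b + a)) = 1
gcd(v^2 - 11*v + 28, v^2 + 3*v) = 1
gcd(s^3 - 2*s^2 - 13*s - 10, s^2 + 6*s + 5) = s + 1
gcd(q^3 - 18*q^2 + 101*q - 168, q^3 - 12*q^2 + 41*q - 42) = q^2 - 10*q + 21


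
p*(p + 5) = p^2 + 5*p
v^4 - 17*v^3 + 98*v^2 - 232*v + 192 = (v - 8)*(v - 4)*(v - 3)*(v - 2)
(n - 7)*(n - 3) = n^2 - 10*n + 21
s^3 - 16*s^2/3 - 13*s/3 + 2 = (s - 6)*(s - 1/3)*(s + 1)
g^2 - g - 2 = (g - 2)*(g + 1)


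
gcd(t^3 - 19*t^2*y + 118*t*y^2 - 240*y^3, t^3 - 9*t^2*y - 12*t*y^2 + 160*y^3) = t^2 - 13*t*y + 40*y^2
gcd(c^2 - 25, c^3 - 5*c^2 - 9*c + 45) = c - 5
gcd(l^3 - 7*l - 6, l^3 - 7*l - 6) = l^3 - 7*l - 6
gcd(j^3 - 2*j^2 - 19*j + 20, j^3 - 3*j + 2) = j - 1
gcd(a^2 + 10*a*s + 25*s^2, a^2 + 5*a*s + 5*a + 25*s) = a + 5*s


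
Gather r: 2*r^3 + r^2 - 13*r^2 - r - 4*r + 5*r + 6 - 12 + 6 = 2*r^3 - 12*r^2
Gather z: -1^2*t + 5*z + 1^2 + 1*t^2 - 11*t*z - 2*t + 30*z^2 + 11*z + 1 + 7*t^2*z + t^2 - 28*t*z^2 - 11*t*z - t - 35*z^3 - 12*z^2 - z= 2*t^2 - 4*t - 35*z^3 + z^2*(18 - 28*t) + z*(7*t^2 - 22*t + 15) + 2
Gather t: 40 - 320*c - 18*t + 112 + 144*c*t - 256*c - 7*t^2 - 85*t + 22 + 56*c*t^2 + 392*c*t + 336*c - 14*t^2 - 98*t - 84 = -240*c + t^2*(56*c - 21) + t*(536*c - 201) + 90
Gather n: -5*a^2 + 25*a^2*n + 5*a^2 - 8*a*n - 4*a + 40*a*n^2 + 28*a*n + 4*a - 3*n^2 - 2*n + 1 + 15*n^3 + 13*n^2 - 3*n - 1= 15*n^3 + n^2*(40*a + 10) + n*(25*a^2 + 20*a - 5)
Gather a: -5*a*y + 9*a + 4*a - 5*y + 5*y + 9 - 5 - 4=a*(13 - 5*y)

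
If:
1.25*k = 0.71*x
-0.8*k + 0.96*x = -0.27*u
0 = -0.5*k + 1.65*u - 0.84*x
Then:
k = 0.00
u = 0.00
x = 0.00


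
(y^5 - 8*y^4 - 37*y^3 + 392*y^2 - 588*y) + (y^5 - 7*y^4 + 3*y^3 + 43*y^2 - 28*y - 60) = 2*y^5 - 15*y^4 - 34*y^3 + 435*y^2 - 616*y - 60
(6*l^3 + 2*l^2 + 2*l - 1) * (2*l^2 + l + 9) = 12*l^5 + 10*l^4 + 60*l^3 + 18*l^2 + 17*l - 9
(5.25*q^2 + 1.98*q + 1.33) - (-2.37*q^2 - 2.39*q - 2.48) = 7.62*q^2 + 4.37*q + 3.81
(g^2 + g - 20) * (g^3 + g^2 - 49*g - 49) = g^5 + 2*g^4 - 68*g^3 - 118*g^2 + 931*g + 980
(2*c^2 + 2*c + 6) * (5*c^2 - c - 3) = 10*c^4 + 8*c^3 + 22*c^2 - 12*c - 18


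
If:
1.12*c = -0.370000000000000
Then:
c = -0.33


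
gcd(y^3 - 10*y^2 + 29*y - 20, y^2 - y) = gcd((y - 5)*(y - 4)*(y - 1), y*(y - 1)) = y - 1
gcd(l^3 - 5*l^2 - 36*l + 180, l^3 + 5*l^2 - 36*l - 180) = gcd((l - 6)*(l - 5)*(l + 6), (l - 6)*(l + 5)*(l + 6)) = l^2 - 36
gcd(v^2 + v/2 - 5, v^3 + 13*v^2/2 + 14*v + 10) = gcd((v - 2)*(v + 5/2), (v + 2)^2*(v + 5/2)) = v + 5/2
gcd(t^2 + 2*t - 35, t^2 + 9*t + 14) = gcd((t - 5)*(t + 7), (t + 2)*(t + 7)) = t + 7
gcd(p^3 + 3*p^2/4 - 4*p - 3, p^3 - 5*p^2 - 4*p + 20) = p^2 - 4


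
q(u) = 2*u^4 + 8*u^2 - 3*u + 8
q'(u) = 8*u^3 + 16*u - 3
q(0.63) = 9.60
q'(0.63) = 9.08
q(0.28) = 7.80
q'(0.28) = 1.66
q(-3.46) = 400.79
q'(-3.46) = -389.73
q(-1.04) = 22.11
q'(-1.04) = -28.64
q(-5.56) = 2183.29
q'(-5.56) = -1467.00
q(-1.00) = 21.00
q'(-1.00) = -27.00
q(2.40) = 113.24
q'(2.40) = 145.99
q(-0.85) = 17.37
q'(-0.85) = -21.51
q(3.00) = 233.00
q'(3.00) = 261.00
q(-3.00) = 251.00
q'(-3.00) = -267.00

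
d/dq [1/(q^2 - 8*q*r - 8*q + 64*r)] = 2*(-q + 4*r + 4)/(q^2 - 8*q*r - 8*q + 64*r)^2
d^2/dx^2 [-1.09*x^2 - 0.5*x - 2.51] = -2.18000000000000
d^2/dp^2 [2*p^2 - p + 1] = 4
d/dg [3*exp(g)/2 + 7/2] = 3*exp(g)/2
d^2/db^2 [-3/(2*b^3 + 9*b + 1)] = 18*(2*b*(2*b^3 + 9*b + 1) - 3*(2*b^2 + 3)^2)/(2*b^3 + 9*b + 1)^3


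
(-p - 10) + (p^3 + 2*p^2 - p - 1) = p^3 + 2*p^2 - 2*p - 11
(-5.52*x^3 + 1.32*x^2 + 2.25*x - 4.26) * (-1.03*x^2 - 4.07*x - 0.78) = 5.6856*x^5 + 21.1068*x^4 - 3.3843*x^3 - 5.7993*x^2 + 15.5832*x + 3.3228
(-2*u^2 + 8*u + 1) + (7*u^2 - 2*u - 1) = 5*u^2 + 6*u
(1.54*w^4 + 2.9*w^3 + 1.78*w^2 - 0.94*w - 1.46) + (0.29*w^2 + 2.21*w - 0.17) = 1.54*w^4 + 2.9*w^3 + 2.07*w^2 + 1.27*w - 1.63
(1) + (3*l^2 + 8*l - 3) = 3*l^2 + 8*l - 2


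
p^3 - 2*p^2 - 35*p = p*(p - 7)*(p + 5)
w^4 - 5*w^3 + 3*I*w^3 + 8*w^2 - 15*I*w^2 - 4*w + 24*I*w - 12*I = (w - 2)^2*(w - 1)*(w + 3*I)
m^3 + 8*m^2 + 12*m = m*(m + 2)*(m + 6)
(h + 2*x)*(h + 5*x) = h^2 + 7*h*x + 10*x^2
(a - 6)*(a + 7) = a^2 + a - 42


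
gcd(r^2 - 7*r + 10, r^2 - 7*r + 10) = r^2 - 7*r + 10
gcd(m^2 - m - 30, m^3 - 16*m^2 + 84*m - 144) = m - 6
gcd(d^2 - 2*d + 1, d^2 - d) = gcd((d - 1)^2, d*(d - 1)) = d - 1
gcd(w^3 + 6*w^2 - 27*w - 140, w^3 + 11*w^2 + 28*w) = w^2 + 11*w + 28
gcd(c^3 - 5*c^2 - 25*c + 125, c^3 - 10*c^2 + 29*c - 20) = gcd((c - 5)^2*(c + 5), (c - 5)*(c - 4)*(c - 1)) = c - 5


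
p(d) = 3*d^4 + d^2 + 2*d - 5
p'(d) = 12*d^3 + 2*d + 2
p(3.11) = 291.54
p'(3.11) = 369.18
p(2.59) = 141.88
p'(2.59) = 215.67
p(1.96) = 47.04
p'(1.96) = 96.27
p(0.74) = -2.07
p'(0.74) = 8.34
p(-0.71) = -5.15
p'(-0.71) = -3.71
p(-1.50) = 9.44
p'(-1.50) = -41.50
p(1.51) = 15.90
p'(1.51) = 46.34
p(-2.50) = 113.44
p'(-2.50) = -190.50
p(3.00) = 253.00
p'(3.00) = 332.00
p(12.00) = 62371.00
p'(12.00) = 20762.00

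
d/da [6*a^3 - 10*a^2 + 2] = 2*a*(9*a - 10)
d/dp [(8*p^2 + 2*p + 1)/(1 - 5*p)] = (-40*p^2 + 16*p + 7)/(25*p^2 - 10*p + 1)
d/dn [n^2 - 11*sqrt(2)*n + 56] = 2*n - 11*sqrt(2)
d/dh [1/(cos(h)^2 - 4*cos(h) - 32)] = 2*(cos(h) - 2)*sin(h)/(sin(h)^2 + 4*cos(h) + 31)^2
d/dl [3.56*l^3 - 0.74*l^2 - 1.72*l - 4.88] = 10.68*l^2 - 1.48*l - 1.72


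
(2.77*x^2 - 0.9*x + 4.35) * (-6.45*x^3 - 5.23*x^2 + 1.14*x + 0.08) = -17.8665*x^5 - 8.6821*x^4 - 20.1927*x^3 - 23.5549*x^2 + 4.887*x + 0.348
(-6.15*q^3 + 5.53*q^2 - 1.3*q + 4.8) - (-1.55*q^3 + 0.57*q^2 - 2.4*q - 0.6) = -4.6*q^3 + 4.96*q^2 + 1.1*q + 5.4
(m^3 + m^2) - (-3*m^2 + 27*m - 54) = m^3 + 4*m^2 - 27*m + 54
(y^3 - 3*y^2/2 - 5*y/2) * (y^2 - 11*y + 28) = y^5 - 25*y^4/2 + 42*y^3 - 29*y^2/2 - 70*y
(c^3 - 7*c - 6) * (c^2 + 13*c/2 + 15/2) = c^5 + 13*c^4/2 + c^3/2 - 103*c^2/2 - 183*c/2 - 45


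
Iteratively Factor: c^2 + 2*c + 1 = (c + 1)*(c + 1)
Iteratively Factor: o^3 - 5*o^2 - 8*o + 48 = (o - 4)*(o^2 - o - 12) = (o - 4)^2*(o + 3)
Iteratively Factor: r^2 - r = (r - 1)*(r)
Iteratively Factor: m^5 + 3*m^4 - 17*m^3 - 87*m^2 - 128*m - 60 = (m - 5)*(m^4 + 8*m^3 + 23*m^2 + 28*m + 12) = (m - 5)*(m + 3)*(m^3 + 5*m^2 + 8*m + 4) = (m - 5)*(m + 2)*(m + 3)*(m^2 + 3*m + 2) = (m - 5)*(m + 2)^2*(m + 3)*(m + 1)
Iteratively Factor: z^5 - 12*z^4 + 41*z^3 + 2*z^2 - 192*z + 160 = (z - 5)*(z^4 - 7*z^3 + 6*z^2 + 32*z - 32) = (z - 5)*(z - 4)*(z^3 - 3*z^2 - 6*z + 8) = (z - 5)*(z - 4)^2*(z^2 + z - 2) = (z - 5)*(z - 4)^2*(z + 2)*(z - 1)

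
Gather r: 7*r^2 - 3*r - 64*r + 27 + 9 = 7*r^2 - 67*r + 36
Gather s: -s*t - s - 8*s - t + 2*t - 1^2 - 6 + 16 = s*(-t - 9) + t + 9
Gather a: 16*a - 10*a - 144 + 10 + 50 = 6*a - 84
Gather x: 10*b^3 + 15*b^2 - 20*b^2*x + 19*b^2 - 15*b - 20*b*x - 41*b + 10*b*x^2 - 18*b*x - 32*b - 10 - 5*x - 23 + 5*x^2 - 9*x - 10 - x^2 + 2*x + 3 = 10*b^3 + 34*b^2 - 88*b + x^2*(10*b + 4) + x*(-20*b^2 - 38*b - 12) - 40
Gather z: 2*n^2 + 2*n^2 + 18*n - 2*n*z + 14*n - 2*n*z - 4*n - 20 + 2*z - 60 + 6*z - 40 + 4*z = 4*n^2 + 28*n + z*(12 - 4*n) - 120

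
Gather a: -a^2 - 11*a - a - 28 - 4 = -a^2 - 12*a - 32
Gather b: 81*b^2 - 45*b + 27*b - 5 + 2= 81*b^2 - 18*b - 3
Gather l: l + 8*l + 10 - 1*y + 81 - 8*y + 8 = 9*l - 9*y + 99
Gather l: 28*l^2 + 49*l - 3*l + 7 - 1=28*l^2 + 46*l + 6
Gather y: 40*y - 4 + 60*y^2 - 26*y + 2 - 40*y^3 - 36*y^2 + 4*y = -40*y^3 + 24*y^2 + 18*y - 2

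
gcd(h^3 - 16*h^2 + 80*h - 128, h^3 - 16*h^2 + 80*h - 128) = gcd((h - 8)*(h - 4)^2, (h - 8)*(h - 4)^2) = h^3 - 16*h^2 + 80*h - 128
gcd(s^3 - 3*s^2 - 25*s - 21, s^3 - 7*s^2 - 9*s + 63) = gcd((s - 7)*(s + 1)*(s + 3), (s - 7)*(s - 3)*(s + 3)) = s^2 - 4*s - 21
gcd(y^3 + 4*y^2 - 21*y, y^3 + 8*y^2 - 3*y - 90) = y - 3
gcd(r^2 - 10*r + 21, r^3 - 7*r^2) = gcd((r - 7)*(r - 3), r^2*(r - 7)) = r - 7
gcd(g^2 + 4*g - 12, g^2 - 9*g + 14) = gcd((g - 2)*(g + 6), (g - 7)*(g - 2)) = g - 2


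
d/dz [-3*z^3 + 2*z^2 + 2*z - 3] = -9*z^2 + 4*z + 2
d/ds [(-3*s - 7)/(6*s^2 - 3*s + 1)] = 6*(3*s^2 + 14*s - 4)/(36*s^4 - 36*s^3 + 21*s^2 - 6*s + 1)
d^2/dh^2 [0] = 0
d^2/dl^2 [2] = 0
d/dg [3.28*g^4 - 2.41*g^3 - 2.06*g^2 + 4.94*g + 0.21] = 13.12*g^3 - 7.23*g^2 - 4.12*g + 4.94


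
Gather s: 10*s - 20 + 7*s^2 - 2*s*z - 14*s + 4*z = 7*s^2 + s*(-2*z - 4) + 4*z - 20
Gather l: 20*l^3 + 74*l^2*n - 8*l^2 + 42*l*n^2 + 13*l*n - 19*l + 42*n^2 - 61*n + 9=20*l^3 + l^2*(74*n - 8) + l*(42*n^2 + 13*n - 19) + 42*n^2 - 61*n + 9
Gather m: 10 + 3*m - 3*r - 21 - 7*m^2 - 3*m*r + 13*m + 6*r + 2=-7*m^2 + m*(16 - 3*r) + 3*r - 9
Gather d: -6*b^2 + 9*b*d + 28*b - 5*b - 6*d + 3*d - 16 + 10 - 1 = -6*b^2 + 23*b + d*(9*b - 3) - 7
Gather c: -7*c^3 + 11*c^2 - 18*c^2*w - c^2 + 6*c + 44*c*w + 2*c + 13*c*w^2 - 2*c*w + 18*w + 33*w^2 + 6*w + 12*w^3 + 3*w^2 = -7*c^3 + c^2*(10 - 18*w) + c*(13*w^2 + 42*w + 8) + 12*w^3 + 36*w^2 + 24*w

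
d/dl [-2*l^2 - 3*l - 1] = -4*l - 3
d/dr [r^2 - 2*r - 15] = 2*r - 2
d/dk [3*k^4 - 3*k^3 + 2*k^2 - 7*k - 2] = 12*k^3 - 9*k^2 + 4*k - 7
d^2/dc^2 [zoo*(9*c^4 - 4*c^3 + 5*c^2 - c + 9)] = zoo*(c^2 + c + 1)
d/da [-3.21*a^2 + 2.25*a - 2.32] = 2.25 - 6.42*a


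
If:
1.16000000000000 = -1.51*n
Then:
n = -0.77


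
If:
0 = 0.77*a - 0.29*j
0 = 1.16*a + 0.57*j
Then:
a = 0.00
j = 0.00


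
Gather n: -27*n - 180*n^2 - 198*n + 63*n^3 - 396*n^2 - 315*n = 63*n^3 - 576*n^2 - 540*n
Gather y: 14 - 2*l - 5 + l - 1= 8 - l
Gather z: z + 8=z + 8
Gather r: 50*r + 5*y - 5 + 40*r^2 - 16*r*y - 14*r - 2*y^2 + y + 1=40*r^2 + r*(36 - 16*y) - 2*y^2 + 6*y - 4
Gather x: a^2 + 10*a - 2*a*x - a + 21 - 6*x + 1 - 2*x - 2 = a^2 + 9*a + x*(-2*a - 8) + 20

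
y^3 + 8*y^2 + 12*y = y*(y + 2)*(y + 6)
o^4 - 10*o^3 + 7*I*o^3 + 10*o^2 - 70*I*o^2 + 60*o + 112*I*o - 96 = (o - 8)*(o - 2)*(o + I)*(o + 6*I)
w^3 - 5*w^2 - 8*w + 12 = (w - 6)*(w - 1)*(w + 2)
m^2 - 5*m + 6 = (m - 3)*(m - 2)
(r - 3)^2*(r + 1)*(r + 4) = r^4 - r^3 - 17*r^2 + 21*r + 36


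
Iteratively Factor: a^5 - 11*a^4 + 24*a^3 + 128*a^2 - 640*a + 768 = (a - 3)*(a^4 - 8*a^3 + 128*a - 256) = (a - 4)*(a - 3)*(a^3 - 4*a^2 - 16*a + 64) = (a - 4)^2*(a - 3)*(a^2 - 16) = (a - 4)^3*(a - 3)*(a + 4)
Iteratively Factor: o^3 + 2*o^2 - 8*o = (o - 2)*(o^2 + 4*o) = (o - 2)*(o + 4)*(o)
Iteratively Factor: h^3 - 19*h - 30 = (h + 2)*(h^2 - 2*h - 15) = (h + 2)*(h + 3)*(h - 5)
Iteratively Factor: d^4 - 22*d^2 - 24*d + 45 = (d + 3)*(d^3 - 3*d^2 - 13*d + 15) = (d - 1)*(d + 3)*(d^2 - 2*d - 15) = (d - 5)*(d - 1)*(d + 3)*(d + 3)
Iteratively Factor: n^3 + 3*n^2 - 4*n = (n)*(n^2 + 3*n - 4) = n*(n + 4)*(n - 1)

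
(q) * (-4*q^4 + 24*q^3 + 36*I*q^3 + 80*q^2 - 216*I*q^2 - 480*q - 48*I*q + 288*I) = -4*q^5 + 24*q^4 + 36*I*q^4 + 80*q^3 - 216*I*q^3 - 480*q^2 - 48*I*q^2 + 288*I*q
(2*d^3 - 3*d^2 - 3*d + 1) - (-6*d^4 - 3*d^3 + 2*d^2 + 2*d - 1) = 6*d^4 + 5*d^3 - 5*d^2 - 5*d + 2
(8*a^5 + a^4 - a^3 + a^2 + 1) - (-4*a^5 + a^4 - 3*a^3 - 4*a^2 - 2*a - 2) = 12*a^5 + 2*a^3 + 5*a^2 + 2*a + 3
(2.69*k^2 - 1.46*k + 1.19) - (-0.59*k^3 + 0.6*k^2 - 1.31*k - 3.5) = 0.59*k^3 + 2.09*k^2 - 0.15*k + 4.69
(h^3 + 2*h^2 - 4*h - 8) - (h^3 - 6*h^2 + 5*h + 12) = 8*h^2 - 9*h - 20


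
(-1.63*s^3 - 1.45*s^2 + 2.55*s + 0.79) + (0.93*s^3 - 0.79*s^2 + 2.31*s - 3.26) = -0.7*s^3 - 2.24*s^2 + 4.86*s - 2.47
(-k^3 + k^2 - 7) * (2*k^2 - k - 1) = -2*k^5 + 3*k^4 - 15*k^2 + 7*k + 7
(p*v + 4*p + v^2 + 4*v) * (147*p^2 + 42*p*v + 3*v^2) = 147*p^3*v + 588*p^3 + 189*p^2*v^2 + 756*p^2*v + 45*p*v^3 + 180*p*v^2 + 3*v^4 + 12*v^3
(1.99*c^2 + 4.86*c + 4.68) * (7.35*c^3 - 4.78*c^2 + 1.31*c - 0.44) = 14.6265*c^5 + 26.2088*c^4 + 13.7741*c^3 - 16.8794*c^2 + 3.9924*c - 2.0592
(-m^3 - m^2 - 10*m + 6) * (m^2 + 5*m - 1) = -m^5 - 6*m^4 - 14*m^3 - 43*m^2 + 40*m - 6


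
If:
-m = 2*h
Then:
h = -m/2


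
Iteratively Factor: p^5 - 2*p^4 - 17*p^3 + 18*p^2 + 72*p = (p + 2)*(p^4 - 4*p^3 - 9*p^2 + 36*p) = p*(p + 2)*(p^3 - 4*p^2 - 9*p + 36) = p*(p - 4)*(p + 2)*(p^2 - 9) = p*(p - 4)*(p - 3)*(p + 2)*(p + 3)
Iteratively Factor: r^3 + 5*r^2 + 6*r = (r + 3)*(r^2 + 2*r) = (r + 2)*(r + 3)*(r)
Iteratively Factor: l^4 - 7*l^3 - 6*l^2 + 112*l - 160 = (l + 4)*(l^3 - 11*l^2 + 38*l - 40) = (l - 4)*(l + 4)*(l^2 - 7*l + 10) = (l - 4)*(l - 2)*(l + 4)*(l - 5)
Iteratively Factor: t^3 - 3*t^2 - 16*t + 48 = (t - 3)*(t^2 - 16) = (t - 4)*(t - 3)*(t + 4)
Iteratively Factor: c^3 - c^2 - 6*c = (c + 2)*(c^2 - 3*c) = c*(c + 2)*(c - 3)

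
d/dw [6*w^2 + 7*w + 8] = 12*w + 7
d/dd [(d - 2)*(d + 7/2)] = 2*d + 3/2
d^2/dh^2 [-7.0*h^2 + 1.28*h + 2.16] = -14.0000000000000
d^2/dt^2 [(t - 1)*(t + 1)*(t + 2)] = 6*t + 4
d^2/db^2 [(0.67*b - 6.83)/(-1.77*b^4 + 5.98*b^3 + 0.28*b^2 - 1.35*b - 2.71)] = (-25.188516*b^7 + 541.421052*b^6 - 2310.549036*b^5 + 2872.868022*b^4 + 301.612476*b^3 - 851.050872*b^2 + 645.572868*b + 40.162948)/(5.545233*b^12 - 56.204226*b^11 + 187.256088*b^10 - 183.376819*b^9 - 89.887215*b^8 - 32.696832*b^7 + 305.891759*b^6 + 33.700884*b^5 - 93.163317*b^4 - 135.439059*b^3 + 8.647881*b^2 + 29.743605*b + 19.902511)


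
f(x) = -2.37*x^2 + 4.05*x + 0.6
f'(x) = 4.05 - 4.74*x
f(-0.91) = -5.05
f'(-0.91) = 8.36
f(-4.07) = -55.14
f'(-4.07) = 23.34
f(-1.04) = -6.18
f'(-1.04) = 8.98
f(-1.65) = -12.53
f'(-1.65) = 11.87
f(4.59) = -30.74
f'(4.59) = -17.71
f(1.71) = 0.60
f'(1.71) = -4.06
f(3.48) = -14.01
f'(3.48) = -12.45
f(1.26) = 1.94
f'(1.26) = -1.92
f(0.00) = 0.60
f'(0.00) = 4.05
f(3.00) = -8.58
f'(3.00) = -10.17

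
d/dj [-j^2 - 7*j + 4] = -2*j - 7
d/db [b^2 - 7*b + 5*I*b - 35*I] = 2*b - 7 + 5*I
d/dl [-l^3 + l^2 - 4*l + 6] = -3*l^2 + 2*l - 4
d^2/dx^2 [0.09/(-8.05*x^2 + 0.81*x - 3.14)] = (11.66445*x^2 - 1.17369*x - 0.09*(16.1*x - 0.81)*(32.2*x - 1.62) + 4.54986)/(8.05*x^2 - 0.81*x + 3.14)^3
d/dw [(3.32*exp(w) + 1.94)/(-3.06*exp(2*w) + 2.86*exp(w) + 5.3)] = (10.1592*exp(2*w) + 11.8728*exp(w) + 12.0476)*exp(w)/(9.3636*exp(4*w) - 17.5032*exp(3*w) - 24.2564*exp(2*w) + 30.316*exp(w) + 28.09)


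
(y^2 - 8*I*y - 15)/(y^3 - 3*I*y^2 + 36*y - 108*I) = (y - 5*I)/(y^2 + 36)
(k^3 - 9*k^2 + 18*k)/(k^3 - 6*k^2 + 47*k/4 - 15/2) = 4*k*(k^2 - 9*k + 18)/(4*k^3 - 24*k^2 + 47*k - 30)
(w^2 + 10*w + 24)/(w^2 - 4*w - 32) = (w + 6)/(w - 8)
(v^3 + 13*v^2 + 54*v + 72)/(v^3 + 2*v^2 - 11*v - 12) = (v^2 + 9*v + 18)/(v^2 - 2*v - 3)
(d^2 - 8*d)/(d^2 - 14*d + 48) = d/(d - 6)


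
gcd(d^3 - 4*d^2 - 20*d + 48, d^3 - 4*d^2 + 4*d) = d - 2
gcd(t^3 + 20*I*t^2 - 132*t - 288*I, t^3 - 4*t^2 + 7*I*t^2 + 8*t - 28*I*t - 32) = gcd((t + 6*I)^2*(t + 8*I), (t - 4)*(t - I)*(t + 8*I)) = t + 8*I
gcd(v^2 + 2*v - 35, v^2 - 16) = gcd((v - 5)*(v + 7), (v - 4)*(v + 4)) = 1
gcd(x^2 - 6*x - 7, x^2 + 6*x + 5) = x + 1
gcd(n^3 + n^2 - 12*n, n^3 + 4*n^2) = n^2 + 4*n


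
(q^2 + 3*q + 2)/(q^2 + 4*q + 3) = (q + 2)/(q + 3)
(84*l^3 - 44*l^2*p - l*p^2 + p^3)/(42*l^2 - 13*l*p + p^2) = (-14*l^2 + 5*l*p + p^2)/(-7*l + p)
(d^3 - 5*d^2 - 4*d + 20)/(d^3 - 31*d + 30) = (d^2 - 4)/(d^2 + 5*d - 6)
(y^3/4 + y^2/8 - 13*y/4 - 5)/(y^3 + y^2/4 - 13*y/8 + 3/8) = (2*y^3 + y^2 - 26*y - 40)/(8*y^3 + 2*y^2 - 13*y + 3)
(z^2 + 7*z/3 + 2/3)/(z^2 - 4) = (z + 1/3)/(z - 2)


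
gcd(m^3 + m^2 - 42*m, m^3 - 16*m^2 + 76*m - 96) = m - 6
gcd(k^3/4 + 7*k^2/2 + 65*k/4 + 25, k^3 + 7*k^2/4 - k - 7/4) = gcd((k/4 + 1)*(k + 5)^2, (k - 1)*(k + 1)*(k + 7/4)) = 1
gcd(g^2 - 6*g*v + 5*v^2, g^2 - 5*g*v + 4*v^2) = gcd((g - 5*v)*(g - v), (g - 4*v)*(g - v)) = -g + v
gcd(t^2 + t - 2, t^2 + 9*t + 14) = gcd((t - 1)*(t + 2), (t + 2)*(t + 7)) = t + 2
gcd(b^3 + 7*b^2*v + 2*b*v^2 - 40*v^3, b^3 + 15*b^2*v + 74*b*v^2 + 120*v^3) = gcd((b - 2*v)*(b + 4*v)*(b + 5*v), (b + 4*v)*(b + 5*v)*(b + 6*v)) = b^2 + 9*b*v + 20*v^2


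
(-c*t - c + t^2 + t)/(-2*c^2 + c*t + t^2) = (t + 1)/(2*c + t)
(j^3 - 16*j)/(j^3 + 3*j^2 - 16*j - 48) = j/(j + 3)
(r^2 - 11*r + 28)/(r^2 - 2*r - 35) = (r - 4)/(r + 5)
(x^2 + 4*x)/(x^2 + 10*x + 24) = x/(x + 6)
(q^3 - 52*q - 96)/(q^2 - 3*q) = (q^3 - 52*q - 96)/(q*(q - 3))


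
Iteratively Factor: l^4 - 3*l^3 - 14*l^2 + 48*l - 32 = (l - 1)*(l^3 - 2*l^2 - 16*l + 32) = (l - 2)*(l - 1)*(l^2 - 16) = (l - 2)*(l - 1)*(l + 4)*(l - 4)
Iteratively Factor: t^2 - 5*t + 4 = (t - 4)*(t - 1)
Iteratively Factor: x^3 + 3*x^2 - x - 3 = (x - 1)*(x^2 + 4*x + 3) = (x - 1)*(x + 1)*(x + 3)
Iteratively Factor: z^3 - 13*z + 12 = (z - 3)*(z^2 + 3*z - 4) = (z - 3)*(z + 4)*(z - 1)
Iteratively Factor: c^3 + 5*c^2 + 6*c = (c + 3)*(c^2 + 2*c) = c*(c + 3)*(c + 2)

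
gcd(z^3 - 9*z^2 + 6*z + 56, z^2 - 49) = z - 7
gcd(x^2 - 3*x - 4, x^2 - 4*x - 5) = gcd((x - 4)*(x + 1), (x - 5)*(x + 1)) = x + 1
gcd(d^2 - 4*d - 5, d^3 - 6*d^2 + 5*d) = d - 5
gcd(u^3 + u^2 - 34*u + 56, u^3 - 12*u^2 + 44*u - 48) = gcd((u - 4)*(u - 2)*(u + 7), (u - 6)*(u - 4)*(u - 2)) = u^2 - 6*u + 8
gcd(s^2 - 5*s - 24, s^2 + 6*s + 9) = s + 3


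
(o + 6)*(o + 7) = o^2 + 13*o + 42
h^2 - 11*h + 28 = (h - 7)*(h - 4)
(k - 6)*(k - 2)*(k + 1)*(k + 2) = k^4 - 5*k^3 - 10*k^2 + 20*k + 24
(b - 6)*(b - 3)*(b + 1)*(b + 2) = b^4 - 6*b^3 - 7*b^2 + 36*b + 36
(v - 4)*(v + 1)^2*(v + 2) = v^4 - 11*v^2 - 18*v - 8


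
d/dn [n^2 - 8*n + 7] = 2*n - 8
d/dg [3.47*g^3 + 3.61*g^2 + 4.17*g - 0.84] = 10.41*g^2 + 7.22*g + 4.17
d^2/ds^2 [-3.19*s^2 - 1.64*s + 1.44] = -6.38000000000000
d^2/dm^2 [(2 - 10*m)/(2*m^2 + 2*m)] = 2*(-5*m^3 + 3*m^2 + 3*m + 1)/(m^3*(m^3 + 3*m^2 + 3*m + 1))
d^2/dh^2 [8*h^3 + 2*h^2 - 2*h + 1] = 48*h + 4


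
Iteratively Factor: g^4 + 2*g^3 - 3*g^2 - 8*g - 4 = (g + 1)*(g^3 + g^2 - 4*g - 4) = (g - 2)*(g + 1)*(g^2 + 3*g + 2) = (g - 2)*(g + 1)^2*(g + 2)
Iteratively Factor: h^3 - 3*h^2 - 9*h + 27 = (h - 3)*(h^2 - 9) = (h - 3)*(h + 3)*(h - 3)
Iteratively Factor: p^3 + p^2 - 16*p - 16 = (p - 4)*(p^2 + 5*p + 4) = (p - 4)*(p + 1)*(p + 4)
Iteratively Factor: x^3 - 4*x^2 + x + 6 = (x - 3)*(x^2 - x - 2) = (x - 3)*(x - 2)*(x + 1)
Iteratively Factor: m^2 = (m)*(m)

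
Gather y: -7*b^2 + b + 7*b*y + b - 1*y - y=-7*b^2 + 2*b + y*(7*b - 2)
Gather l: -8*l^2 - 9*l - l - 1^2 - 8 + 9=-8*l^2 - 10*l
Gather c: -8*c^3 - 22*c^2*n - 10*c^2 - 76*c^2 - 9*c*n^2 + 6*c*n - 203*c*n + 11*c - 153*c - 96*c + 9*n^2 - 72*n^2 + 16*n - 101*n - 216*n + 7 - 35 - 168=-8*c^3 + c^2*(-22*n - 86) + c*(-9*n^2 - 197*n - 238) - 63*n^2 - 301*n - 196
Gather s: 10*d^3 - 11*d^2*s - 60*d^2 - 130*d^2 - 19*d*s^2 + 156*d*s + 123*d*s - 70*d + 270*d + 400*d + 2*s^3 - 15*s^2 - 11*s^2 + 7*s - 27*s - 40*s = 10*d^3 - 190*d^2 + 600*d + 2*s^3 + s^2*(-19*d - 26) + s*(-11*d^2 + 279*d - 60)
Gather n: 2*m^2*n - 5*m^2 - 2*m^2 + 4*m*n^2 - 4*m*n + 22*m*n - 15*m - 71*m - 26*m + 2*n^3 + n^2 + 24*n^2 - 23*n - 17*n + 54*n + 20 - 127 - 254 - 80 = -7*m^2 - 112*m + 2*n^3 + n^2*(4*m + 25) + n*(2*m^2 + 18*m + 14) - 441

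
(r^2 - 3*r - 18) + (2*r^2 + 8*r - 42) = 3*r^2 + 5*r - 60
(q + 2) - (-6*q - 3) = 7*q + 5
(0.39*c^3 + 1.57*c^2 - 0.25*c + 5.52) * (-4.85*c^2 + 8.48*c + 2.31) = -1.8915*c^5 - 4.3073*c^4 + 15.427*c^3 - 25.2653*c^2 + 46.2321*c + 12.7512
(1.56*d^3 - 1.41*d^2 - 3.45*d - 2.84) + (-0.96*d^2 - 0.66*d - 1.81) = 1.56*d^3 - 2.37*d^2 - 4.11*d - 4.65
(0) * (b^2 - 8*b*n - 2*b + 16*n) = 0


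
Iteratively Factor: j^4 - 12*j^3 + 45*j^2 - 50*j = (j - 2)*(j^3 - 10*j^2 + 25*j) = (j - 5)*(j - 2)*(j^2 - 5*j) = j*(j - 5)*(j - 2)*(j - 5)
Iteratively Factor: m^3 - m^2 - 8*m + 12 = (m - 2)*(m^2 + m - 6) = (m - 2)*(m + 3)*(m - 2)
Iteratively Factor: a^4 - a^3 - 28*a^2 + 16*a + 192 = (a - 4)*(a^3 + 3*a^2 - 16*a - 48) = (a - 4)*(a + 3)*(a^2 - 16) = (a - 4)^2*(a + 3)*(a + 4)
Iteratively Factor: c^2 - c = (c)*(c - 1)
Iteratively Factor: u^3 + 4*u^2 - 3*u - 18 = (u - 2)*(u^2 + 6*u + 9) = (u - 2)*(u + 3)*(u + 3)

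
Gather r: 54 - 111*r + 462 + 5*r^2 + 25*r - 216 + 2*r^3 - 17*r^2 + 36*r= 2*r^3 - 12*r^2 - 50*r + 300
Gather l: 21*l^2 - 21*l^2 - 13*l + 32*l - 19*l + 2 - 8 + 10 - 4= 0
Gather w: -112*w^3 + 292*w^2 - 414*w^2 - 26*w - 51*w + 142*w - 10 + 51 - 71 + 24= -112*w^3 - 122*w^2 + 65*w - 6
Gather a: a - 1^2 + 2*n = a + 2*n - 1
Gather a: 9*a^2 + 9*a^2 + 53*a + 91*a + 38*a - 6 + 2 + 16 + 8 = 18*a^2 + 182*a + 20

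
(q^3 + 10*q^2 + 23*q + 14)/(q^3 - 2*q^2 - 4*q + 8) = (q^2 + 8*q + 7)/(q^2 - 4*q + 4)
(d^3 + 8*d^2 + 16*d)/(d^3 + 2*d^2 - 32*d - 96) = d/(d - 6)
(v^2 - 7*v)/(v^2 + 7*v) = (v - 7)/(v + 7)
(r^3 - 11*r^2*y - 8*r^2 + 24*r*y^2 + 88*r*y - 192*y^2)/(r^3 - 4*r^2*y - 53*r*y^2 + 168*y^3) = (r - 8)/(r + 7*y)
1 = 1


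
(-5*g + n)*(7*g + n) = -35*g^2 + 2*g*n + n^2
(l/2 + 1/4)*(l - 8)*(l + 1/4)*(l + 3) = l^4/2 - 17*l^3/8 - 221*l^2/16 - 149*l/16 - 3/2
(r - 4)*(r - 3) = r^2 - 7*r + 12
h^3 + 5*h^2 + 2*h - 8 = (h - 1)*(h + 2)*(h + 4)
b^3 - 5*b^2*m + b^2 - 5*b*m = b*(b + 1)*(b - 5*m)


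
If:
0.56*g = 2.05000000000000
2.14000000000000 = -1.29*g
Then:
No Solution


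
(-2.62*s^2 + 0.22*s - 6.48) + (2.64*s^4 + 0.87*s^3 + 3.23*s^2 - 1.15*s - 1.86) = 2.64*s^4 + 0.87*s^3 + 0.61*s^2 - 0.93*s - 8.34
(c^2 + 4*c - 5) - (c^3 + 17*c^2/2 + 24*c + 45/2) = -c^3 - 15*c^2/2 - 20*c - 55/2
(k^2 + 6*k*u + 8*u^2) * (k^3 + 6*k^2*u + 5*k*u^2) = k^5 + 12*k^4*u + 49*k^3*u^2 + 78*k^2*u^3 + 40*k*u^4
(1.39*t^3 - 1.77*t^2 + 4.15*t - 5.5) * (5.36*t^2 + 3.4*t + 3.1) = 7.4504*t^5 - 4.7612*t^4 + 20.535*t^3 - 20.857*t^2 - 5.835*t - 17.05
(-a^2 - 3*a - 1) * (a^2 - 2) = -a^4 - 3*a^3 + a^2 + 6*a + 2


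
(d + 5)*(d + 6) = d^2 + 11*d + 30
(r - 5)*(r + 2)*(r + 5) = r^3 + 2*r^2 - 25*r - 50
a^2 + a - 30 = (a - 5)*(a + 6)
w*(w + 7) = w^2 + 7*w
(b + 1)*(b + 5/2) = b^2 + 7*b/2 + 5/2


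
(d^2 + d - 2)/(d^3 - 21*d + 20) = (d + 2)/(d^2 + d - 20)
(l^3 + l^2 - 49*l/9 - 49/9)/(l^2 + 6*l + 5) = (l^2 - 49/9)/(l + 5)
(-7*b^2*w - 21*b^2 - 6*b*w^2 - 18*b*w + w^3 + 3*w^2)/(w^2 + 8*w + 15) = (-7*b^2 - 6*b*w + w^2)/(w + 5)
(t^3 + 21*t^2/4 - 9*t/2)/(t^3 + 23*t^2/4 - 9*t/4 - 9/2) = t*(4*t - 3)/(4*t^2 - t - 3)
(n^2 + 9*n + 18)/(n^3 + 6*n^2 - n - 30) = (n + 6)/(n^2 + 3*n - 10)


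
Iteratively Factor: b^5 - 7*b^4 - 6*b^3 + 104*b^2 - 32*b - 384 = (b + 2)*(b^4 - 9*b^3 + 12*b^2 + 80*b - 192) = (b + 2)*(b + 3)*(b^3 - 12*b^2 + 48*b - 64) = (b - 4)*(b + 2)*(b + 3)*(b^2 - 8*b + 16) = (b - 4)^2*(b + 2)*(b + 3)*(b - 4)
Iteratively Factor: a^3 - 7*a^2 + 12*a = (a - 3)*(a^2 - 4*a) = (a - 4)*(a - 3)*(a)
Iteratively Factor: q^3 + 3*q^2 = (q)*(q^2 + 3*q) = q*(q + 3)*(q)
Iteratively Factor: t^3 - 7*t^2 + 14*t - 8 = (t - 1)*(t^2 - 6*t + 8) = (t - 4)*(t - 1)*(t - 2)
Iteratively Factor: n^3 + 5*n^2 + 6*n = (n + 2)*(n^2 + 3*n) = n*(n + 2)*(n + 3)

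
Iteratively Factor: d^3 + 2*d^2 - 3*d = (d)*(d^2 + 2*d - 3) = d*(d + 3)*(d - 1)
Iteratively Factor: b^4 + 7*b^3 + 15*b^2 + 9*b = (b)*(b^3 + 7*b^2 + 15*b + 9) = b*(b + 3)*(b^2 + 4*b + 3) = b*(b + 1)*(b + 3)*(b + 3)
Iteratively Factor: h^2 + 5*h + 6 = (h + 2)*(h + 3)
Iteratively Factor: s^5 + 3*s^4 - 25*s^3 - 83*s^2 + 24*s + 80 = (s - 1)*(s^4 + 4*s^3 - 21*s^2 - 104*s - 80) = (s - 1)*(s + 1)*(s^3 + 3*s^2 - 24*s - 80) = (s - 5)*(s - 1)*(s + 1)*(s^2 + 8*s + 16) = (s - 5)*(s - 1)*(s + 1)*(s + 4)*(s + 4)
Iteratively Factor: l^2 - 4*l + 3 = (l - 3)*(l - 1)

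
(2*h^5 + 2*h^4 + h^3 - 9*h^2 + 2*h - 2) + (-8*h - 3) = 2*h^5 + 2*h^4 + h^3 - 9*h^2 - 6*h - 5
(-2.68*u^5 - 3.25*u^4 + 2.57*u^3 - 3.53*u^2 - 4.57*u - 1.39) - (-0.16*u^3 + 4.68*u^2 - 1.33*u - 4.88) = -2.68*u^5 - 3.25*u^4 + 2.73*u^3 - 8.21*u^2 - 3.24*u + 3.49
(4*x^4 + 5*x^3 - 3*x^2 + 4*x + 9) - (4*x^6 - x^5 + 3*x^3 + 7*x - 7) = -4*x^6 + x^5 + 4*x^4 + 2*x^3 - 3*x^2 - 3*x + 16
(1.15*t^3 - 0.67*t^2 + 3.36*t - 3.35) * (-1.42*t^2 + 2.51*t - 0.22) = -1.633*t^5 + 3.8379*t^4 - 6.7059*t^3 + 13.338*t^2 - 9.1477*t + 0.737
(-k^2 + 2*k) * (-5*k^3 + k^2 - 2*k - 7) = 5*k^5 - 11*k^4 + 4*k^3 + 3*k^2 - 14*k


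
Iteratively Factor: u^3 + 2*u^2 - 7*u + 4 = (u - 1)*(u^2 + 3*u - 4) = (u - 1)^2*(u + 4)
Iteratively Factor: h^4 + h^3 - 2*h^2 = (h)*(h^3 + h^2 - 2*h) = h^2*(h^2 + h - 2) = h^2*(h - 1)*(h + 2)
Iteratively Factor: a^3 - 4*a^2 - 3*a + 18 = (a - 3)*(a^2 - a - 6) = (a - 3)^2*(a + 2)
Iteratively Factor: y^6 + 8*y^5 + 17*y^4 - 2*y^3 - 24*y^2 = (y)*(y^5 + 8*y^4 + 17*y^3 - 2*y^2 - 24*y) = y*(y + 2)*(y^4 + 6*y^3 + 5*y^2 - 12*y) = y*(y - 1)*(y + 2)*(y^3 + 7*y^2 + 12*y) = y^2*(y - 1)*(y + 2)*(y^2 + 7*y + 12) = y^2*(y - 1)*(y + 2)*(y + 4)*(y + 3)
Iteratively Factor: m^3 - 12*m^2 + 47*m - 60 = (m - 3)*(m^2 - 9*m + 20) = (m - 4)*(m - 3)*(m - 5)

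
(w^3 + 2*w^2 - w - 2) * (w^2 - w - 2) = w^5 + w^4 - 5*w^3 - 5*w^2 + 4*w + 4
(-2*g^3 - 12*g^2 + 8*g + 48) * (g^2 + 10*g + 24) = -2*g^5 - 32*g^4 - 160*g^3 - 160*g^2 + 672*g + 1152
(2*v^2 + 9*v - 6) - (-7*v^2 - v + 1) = 9*v^2 + 10*v - 7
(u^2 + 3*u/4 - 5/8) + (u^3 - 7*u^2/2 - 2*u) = u^3 - 5*u^2/2 - 5*u/4 - 5/8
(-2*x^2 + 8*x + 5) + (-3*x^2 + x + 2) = -5*x^2 + 9*x + 7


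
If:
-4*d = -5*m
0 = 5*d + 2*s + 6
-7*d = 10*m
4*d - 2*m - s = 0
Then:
No Solution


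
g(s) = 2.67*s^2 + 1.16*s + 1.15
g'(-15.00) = -78.94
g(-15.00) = 584.50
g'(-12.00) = -62.92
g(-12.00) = 371.71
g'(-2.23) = -10.75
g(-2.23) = 11.84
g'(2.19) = 12.85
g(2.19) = 16.50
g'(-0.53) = -1.67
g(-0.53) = 1.29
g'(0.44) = 3.51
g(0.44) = 2.18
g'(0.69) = 4.84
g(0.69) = 3.22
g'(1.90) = 11.31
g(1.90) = 12.99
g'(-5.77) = -29.65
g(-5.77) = 83.35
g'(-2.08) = -9.95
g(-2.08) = 10.29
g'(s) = 5.34*s + 1.16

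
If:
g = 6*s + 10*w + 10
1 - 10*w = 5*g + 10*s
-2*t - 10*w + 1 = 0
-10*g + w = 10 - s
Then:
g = -33/35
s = 583/140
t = 517/28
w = -503/140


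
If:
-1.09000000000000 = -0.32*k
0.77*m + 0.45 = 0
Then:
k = 3.41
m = -0.58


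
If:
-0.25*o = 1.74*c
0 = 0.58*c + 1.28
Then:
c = -2.21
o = 15.36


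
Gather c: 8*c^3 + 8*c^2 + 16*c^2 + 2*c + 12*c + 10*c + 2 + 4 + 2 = 8*c^3 + 24*c^2 + 24*c + 8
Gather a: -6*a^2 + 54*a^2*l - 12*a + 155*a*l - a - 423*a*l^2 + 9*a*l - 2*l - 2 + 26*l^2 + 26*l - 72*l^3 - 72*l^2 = a^2*(54*l - 6) + a*(-423*l^2 + 164*l - 13) - 72*l^3 - 46*l^2 + 24*l - 2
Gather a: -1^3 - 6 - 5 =-12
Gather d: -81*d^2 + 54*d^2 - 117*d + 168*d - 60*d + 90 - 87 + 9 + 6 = -27*d^2 - 9*d + 18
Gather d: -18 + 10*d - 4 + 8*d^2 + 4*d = 8*d^2 + 14*d - 22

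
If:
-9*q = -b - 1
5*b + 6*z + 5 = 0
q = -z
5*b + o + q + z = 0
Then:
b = -1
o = 5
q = 0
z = 0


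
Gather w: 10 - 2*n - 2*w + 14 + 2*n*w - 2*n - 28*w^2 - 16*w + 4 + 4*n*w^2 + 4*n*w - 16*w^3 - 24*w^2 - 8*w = -4*n - 16*w^3 + w^2*(4*n - 52) + w*(6*n - 26) + 28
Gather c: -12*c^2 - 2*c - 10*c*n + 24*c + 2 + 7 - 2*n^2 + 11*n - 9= -12*c^2 + c*(22 - 10*n) - 2*n^2 + 11*n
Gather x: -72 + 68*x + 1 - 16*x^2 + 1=-16*x^2 + 68*x - 70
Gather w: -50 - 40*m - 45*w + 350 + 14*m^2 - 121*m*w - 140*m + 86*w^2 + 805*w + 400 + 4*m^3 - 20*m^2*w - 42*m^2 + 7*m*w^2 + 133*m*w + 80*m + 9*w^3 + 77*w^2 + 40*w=4*m^3 - 28*m^2 - 100*m + 9*w^3 + w^2*(7*m + 163) + w*(-20*m^2 + 12*m + 800) + 700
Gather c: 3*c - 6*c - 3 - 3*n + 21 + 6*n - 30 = -3*c + 3*n - 12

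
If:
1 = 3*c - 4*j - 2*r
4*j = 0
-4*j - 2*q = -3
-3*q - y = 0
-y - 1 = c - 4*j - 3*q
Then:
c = 8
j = 0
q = 3/2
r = 23/2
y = -9/2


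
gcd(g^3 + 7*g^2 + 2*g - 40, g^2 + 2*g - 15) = g + 5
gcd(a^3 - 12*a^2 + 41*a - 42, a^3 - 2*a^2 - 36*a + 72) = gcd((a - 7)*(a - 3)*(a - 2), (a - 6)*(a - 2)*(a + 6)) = a - 2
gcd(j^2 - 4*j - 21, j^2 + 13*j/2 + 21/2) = j + 3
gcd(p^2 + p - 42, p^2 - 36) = p - 6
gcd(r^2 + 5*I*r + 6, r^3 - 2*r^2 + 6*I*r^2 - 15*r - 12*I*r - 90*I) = r + 6*I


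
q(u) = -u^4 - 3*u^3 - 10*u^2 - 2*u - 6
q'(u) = -4*u^3 - 9*u^2 - 20*u - 2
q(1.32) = -36.00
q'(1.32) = -53.28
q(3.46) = -400.22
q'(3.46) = -344.63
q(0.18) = -6.70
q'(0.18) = -5.91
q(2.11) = -102.74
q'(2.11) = -121.84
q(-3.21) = -109.57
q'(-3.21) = 101.77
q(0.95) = -20.31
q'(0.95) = -32.55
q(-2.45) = -53.04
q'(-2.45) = 51.80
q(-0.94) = -11.24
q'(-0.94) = 12.17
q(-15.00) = -42726.00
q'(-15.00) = 11773.00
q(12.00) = -27390.00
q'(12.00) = -8450.00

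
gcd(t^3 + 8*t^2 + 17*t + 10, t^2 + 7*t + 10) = t^2 + 7*t + 10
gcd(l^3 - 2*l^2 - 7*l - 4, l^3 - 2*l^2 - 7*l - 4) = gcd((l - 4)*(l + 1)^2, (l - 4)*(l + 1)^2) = l^3 - 2*l^2 - 7*l - 4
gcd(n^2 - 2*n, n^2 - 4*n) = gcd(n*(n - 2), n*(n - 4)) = n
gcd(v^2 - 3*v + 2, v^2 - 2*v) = v - 2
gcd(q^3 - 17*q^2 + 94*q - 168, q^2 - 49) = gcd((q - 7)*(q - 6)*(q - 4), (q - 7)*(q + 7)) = q - 7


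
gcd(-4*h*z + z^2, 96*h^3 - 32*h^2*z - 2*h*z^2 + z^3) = -4*h + z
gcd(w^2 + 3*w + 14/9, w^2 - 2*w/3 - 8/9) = w + 2/3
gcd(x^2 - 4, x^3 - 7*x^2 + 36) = x + 2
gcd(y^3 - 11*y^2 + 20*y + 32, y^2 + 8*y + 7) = y + 1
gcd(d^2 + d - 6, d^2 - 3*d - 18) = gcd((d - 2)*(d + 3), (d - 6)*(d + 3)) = d + 3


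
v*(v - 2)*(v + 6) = v^3 + 4*v^2 - 12*v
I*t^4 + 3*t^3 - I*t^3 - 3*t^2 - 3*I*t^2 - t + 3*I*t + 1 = (t - 1)*(t - I)^2*(I*t + 1)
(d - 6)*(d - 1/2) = d^2 - 13*d/2 + 3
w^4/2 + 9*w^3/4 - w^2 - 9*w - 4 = (w/2 + 1)*(w - 2)*(w + 1/2)*(w + 4)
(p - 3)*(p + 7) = p^2 + 4*p - 21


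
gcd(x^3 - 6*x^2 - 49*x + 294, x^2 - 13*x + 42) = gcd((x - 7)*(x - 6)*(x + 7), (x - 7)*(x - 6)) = x^2 - 13*x + 42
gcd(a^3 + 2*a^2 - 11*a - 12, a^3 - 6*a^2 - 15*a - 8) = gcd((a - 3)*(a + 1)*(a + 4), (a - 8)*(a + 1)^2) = a + 1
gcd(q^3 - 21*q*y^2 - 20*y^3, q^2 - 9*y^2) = 1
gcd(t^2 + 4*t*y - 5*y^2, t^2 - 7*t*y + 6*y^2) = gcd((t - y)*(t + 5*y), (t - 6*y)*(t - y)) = -t + y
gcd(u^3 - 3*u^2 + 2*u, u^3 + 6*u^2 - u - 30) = u - 2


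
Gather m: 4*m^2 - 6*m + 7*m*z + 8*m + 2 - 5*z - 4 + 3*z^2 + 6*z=4*m^2 + m*(7*z + 2) + 3*z^2 + z - 2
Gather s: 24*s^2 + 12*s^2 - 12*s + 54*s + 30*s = 36*s^2 + 72*s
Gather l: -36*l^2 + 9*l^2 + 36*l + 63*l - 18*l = -27*l^2 + 81*l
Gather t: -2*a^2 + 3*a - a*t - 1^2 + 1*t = -2*a^2 + 3*a + t*(1 - a) - 1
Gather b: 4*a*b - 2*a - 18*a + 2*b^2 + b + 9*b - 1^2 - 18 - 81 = -20*a + 2*b^2 + b*(4*a + 10) - 100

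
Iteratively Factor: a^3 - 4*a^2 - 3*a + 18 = (a - 3)*(a^2 - a - 6) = (a - 3)^2*(a + 2)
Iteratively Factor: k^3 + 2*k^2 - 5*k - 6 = (k + 3)*(k^2 - k - 2) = (k - 2)*(k + 3)*(k + 1)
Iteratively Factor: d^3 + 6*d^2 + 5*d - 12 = (d + 4)*(d^2 + 2*d - 3) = (d - 1)*(d + 4)*(d + 3)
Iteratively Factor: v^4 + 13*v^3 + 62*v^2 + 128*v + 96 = (v + 2)*(v^3 + 11*v^2 + 40*v + 48) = (v + 2)*(v + 4)*(v^2 + 7*v + 12) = (v + 2)*(v + 3)*(v + 4)*(v + 4)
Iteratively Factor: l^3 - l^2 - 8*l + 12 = (l - 2)*(l^2 + l - 6) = (l - 2)*(l + 3)*(l - 2)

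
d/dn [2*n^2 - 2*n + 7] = 4*n - 2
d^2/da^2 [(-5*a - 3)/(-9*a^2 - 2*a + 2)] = 2*(4*(5*a + 3)*(9*a + 1)^2 - (135*a + 37)*(9*a^2 + 2*a - 2))/(9*a^2 + 2*a - 2)^3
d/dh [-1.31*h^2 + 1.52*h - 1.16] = 1.52 - 2.62*h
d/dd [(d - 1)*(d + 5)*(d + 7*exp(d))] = 7*d^2*exp(d) + 3*d^2 + 42*d*exp(d) + 8*d - 7*exp(d) - 5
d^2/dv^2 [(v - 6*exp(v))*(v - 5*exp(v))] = -11*v*exp(v) + 120*exp(2*v) - 22*exp(v) + 2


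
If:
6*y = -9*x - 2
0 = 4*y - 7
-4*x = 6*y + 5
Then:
No Solution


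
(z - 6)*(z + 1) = z^2 - 5*z - 6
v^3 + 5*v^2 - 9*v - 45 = (v - 3)*(v + 3)*(v + 5)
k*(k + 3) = k^2 + 3*k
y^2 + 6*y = y*(y + 6)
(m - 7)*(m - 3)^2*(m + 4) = m^4 - 9*m^3 - m^2 + 141*m - 252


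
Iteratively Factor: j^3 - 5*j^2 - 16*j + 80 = (j - 4)*(j^2 - j - 20) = (j - 4)*(j + 4)*(j - 5)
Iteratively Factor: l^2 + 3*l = (l + 3)*(l)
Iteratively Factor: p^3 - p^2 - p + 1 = (p - 1)*(p^2 - 1) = (p - 1)*(p + 1)*(p - 1)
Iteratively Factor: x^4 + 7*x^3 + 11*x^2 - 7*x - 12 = (x + 3)*(x^3 + 4*x^2 - x - 4) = (x + 3)*(x + 4)*(x^2 - 1) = (x - 1)*(x + 3)*(x + 4)*(x + 1)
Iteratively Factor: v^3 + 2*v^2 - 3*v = (v + 3)*(v^2 - v) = (v - 1)*(v + 3)*(v)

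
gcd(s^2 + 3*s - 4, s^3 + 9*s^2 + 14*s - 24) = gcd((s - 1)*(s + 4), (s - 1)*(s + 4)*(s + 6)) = s^2 + 3*s - 4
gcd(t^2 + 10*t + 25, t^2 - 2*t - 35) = t + 5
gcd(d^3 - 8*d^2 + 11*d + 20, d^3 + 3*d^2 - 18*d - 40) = d - 4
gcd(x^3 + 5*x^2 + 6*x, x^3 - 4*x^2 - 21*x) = x^2 + 3*x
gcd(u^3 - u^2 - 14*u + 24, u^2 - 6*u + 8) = u - 2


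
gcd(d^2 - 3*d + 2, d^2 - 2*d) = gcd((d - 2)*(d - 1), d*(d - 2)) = d - 2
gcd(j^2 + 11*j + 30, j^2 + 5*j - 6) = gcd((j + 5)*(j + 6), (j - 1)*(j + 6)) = j + 6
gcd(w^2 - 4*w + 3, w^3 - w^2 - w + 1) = w - 1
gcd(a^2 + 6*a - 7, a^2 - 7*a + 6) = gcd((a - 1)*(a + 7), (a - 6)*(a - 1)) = a - 1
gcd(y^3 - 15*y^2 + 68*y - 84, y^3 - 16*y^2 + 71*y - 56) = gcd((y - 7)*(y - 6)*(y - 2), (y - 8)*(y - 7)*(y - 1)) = y - 7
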